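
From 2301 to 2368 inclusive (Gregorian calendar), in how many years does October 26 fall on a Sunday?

Track October 26's weekday year by year (advancing +1, or +2 across a Feb 29):
  2301: Sat  2302: Sun (+1) ✓  2303: Mon (+1)  2304: Wed (+2)  2305: Thu (+1)
  2306: Fri (+1)  2307: Sat (+1)  2308: Mon (+2)  2309: Tue (+1)  2310: Wed (+1)
  2311: Thu (+1)  2312: Sat (+2)  2313: Sun (+1) ✓  2314: Mon (+1)  … (40 more years) …
  2355: Wed (+1)  2356: Fri (+2)  2357: Sat (+1)  2358: Sun (+1) ✓  2359: Mon (+1)
  2360: Wed (+2)  2361: Thu (+1)  2362: Fri (+1)  2363: Sat (+1)  2364: Mon (+2)
  2365: Tue (+1)  2366: Wed (+1)  2367: Thu (+1)  2368: Sat (+2)
Sunday years: 2302, 2313, 2319, 2324, 2330, 2341, 2347, 2352, 2358 — 9 in total.

9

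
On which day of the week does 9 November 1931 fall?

January 1, 1931 is a Thursday.
November 9 is day 313 of the year, i.e. 312 days after Jan 1.
312 mod 7 = 4, so advance 4 weekdays from Thursday: Monday.

Monday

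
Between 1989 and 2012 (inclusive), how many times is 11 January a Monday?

3

Track 11 January's weekday year by year (advancing +1, or +2 across a Feb 29):
  1989: Wed  1990: Thu (+1)  1991: Fri (+1)  1992: Sat (+1)  1993: Mon (+2) ✓
  1994: Tue (+1)  1995: Wed (+1)  1996: Thu (+1)  1997: Sat (+2)  1998: Sun (+1)
  1999: Mon (+1) ✓  2000: Tue (+1)  2001: Thu (+2)  2002: Fri (+1)  2003: Sat (+1)
  2004: Sun (+1)  2005: Tue (+2)  2006: Wed (+1)  2007: Thu (+1)  2008: Fri (+1)
  2009: Sun (+2)  2010: Mon (+1) ✓  2011: Tue (+1)  2012: Wed (+1)
Monday years: 1993, 1999, 2010 — 3 in total.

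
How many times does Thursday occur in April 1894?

April 1894 has 30 days and begins on Sunday.
The first Thursday is April 5.
Thursdays fall on 5, 12, 19, 26 — that's 4.

4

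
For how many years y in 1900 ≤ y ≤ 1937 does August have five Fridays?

17

August has 31 days; it has five Fridays when Friday falls among the first (month-length − 28) days — i.e. when August 1 is one of Friday/Thursday/Wednesday.
August 1 by year: 1900:Wed✓ 1901:Thu✓ 1902:Fri✓ 1903:Sat 1904:Mon 1905:Tue 1906:Wed✓ 1907:Thu✓ 1908:Sat 1909:Sun 1910:Mon 1911:Tue 1912:Thu✓ 1913:Fri✓ 1914:Sat …(8 more)… 1923:Wed✓ 1924:Fri✓ 1925:Sat 1926:Sun 1927:Mon 1928:Wed✓ 1929:Thu✓ 1930:Fri✓ 1931:Sat 1932:Mon 1933:Tue 1934:Wed✓ 1935:Thu✓ 1936:Sat 1937:Sun
Years with five Fridays: 1900, 1901, 1902, 1906, 1907, 1912, 1913, 1917, 1918, 1919, 1923, 1924, 1928, 1929, 1930, 1934, 1935 → 17.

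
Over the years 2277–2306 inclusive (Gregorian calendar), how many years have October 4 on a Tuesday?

Track October 4's weekday year by year (advancing +1, or +2 across a Feb 29):
  2277: Thu  2278: Fri (+1)  2279: Sat (+1)  2280: Mon (+2)  2281: Tue (+1) ✓
  2282: Wed (+1)  2283: Thu (+1)  2284: Sat (+2)  2285: Sun (+1)  2286: Mon (+1)
  2287: Tue (+1) ✓  2288: Thu (+2)  2289: Fri (+1)  2290: Sat (+1)  2291: Sun (+1)
  2292: Tue (+2) ✓  2293: Wed (+1)  2294: Thu (+1)  2295: Fri (+1)  2296: Sun (+2)
  2297: Mon (+1)  2298: Tue (+1) ✓  2299: Wed (+1)  2300: Thu (+1)  2301: Fri (+1)
  2302: Sat (+1)  2303: Sun (+1)  2304: Tue (+2) ✓  2305: Wed (+1)  2306: Thu (+1)
Tuesday years: 2281, 2287, 2292, 2298, 2304 — 5 in total.

5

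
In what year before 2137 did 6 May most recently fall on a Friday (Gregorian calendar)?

From one year to the next, a fixed date's weekday advances by 1, or by 2 when a Feb 29 lies between the two dates.
2137: May 6 is Monday.
2136: Sunday (−1)
2135: Friday (−2)
6 May falls on a Friday in 2135.

2135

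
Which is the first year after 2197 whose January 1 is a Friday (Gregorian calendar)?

2202

Jan 1 advances by 2 weekdays after a leap year and by 1 after a common year.
2197: Jan 1 is Sunday.
2198: Monday
2199: Tuesday
2200: Wednesday
2201: Thursday
2202: Friday
2202 begins on a Friday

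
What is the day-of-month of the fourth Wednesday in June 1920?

23

June 1, 1920 is a Tuesday, so the first Wednesday is the 2nd.
The fourth Wednesday is 2 + 21 = 23.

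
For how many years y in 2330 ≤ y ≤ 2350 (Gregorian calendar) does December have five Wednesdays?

December has 31 days; it has five Wednesdays when Wednesday falls among the first (month-length − 28) days — i.e. when December 1 is one of Wednesday/Tuesday/Monday.
December 1 by year: 2330:Mon✓ 2331:Tue✓ 2332:Thu 2333:Fri 2334:Sat 2335:Sun 2336:Tue✓ 2337:Wed✓ 2338:Thu 2339:Fri 2340:Sun 2341:Mon✓ 2342:Tue✓ 2343:Wed✓ 2344:Fri 2345:Sat 2346:Sun 2347:Mon✓ 2348:Wed✓ 2349:Thu 2350:Fri
Years with five Wednesdays: 2330, 2331, 2336, 2337, 2341, 2342, 2343, 2347, 2348 → 9.

9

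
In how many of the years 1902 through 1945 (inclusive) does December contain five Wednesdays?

December has 31 days; it has five Wednesdays when Wednesday falls among the first (month-length − 28) days — i.e. when December 1 is one of Wednesday/Tuesday/Monday.
December 1 by year: 1902:Mon✓ 1903:Tue✓ 1904:Thu 1905:Fri 1906:Sat 1907:Sun 1908:Tue✓ 1909:Wed✓ 1910:Thu 1911:Fri 1912:Sun 1913:Mon✓ 1914:Tue✓ 1915:Wed✓ 1916:Fri …(14 more)… 1931:Tue✓ 1932:Thu 1933:Fri 1934:Sat 1935:Sun 1936:Tue✓ 1937:Wed✓ 1938:Thu 1939:Fri 1940:Sun 1941:Mon✓ 1942:Tue✓ 1943:Wed✓ 1944:Fri 1945:Sat
Years with five Wednesdays: 1902, 1903, 1908, 1909, 1913, 1914, 1915, 1919, 1920, 1924, 1925, 1926, 1930, 1931, 1936, 1937, 1941, 1942, 1943 → 19.

19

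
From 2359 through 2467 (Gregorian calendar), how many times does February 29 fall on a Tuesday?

Leap years in 2359–2467: 27 of them.
Feb 29 weekday advances by 5 (mod 7) from one leap year to the next four years later (or differs when a century non-leap intervenes).
Leap-day weekdays: 2360:Mon 2364:Sat 2368:Thu 2372:Tue✓ 2376:Sun 2380:Fri 2384:Wed 2388:Mon 2392:Sat 2396:Thu 2400:Tue✓ 2404:Sun 2408:Fri 2412:Wed 2416:Mon 2420:Sat 2424:Thu 2428:Tue✓ 2432:Sun 2436:Fri 2440:Wed 2444:Mon 2448:Sat 2452:Thu 2456:Tue✓ 2460:Sun 2464:Fri
Tuesday: 2372, 2400, 2428, 2456 → 4.

4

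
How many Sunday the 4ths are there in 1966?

2

Check the 4th of each month of 1966: Jan 4: Tue, Feb 4: Fri, Mar 4: Fri, Apr 4: Mon, May 4: Wed, Jun 4: Sat, Jul 4: Mon, Aug 4: Thu, Sep 4: Sun, Oct 4: Tue, Nov 4: Fri, Dec 4: Sun.
Sunday occurs in September, December — 2 months.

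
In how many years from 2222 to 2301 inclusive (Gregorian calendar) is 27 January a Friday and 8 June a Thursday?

Check each year's weekday for 27 January and 8 June:
  2222: Sun/Sat  2223: Mon/Sun  2224: Tue/Tue  2225: Thu/Wed  2226: Fri/Thu ✓  2227: Sat/Fri  2228: Sun/Sun  2229: Tue/Mon  2230: Wed/Tue  2231: Thu/Wed  2232: Fri/Fri  2233: Sun/Sat  2234: Mon/Sun  2235: Tue/Mon  …(52 more)…  2288: Fri/Fri  2289: Sun/Sat  2290: Mon/Sun  2291: Tue/Mon  2292: Wed/Wed  2293: Fri/Thu ✓  2294: Sat/Fri  2295: Sun/Sat  2296: Mon/Mon  2297: Wed/Tue  2298: Thu/Wed  2299: Fri/Thu ✓  2300: Sat/Fri  2301: Sun/Sat
Both conditions hold in: 2226, 2237, 2243, 2254, 2265, 2271, 2282, 2293, 2299 — 9.

9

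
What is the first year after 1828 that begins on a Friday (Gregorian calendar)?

Jan 1 advances by 2 weekdays after a leap year and by 1 after a common year.
1828: Jan 1 is Tuesday (leap).
1829: Thursday
1830: Friday
1830 begins on a Friday

1830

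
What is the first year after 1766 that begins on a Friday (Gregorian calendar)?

Jan 1 advances by 2 weekdays after a leap year and by 1 after a common year.
1766: Jan 1 is Wednesday.
1767: Thursday
1768: Friday (leap)
1768 begins on a Friday

1768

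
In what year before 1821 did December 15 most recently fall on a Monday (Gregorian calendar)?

1817

From one year to the next, a fixed date's weekday advances by 1, or by 2 when a Feb 29 lies between the two dates.
1821: December 15 is Saturday.
1820: Friday (−1)
1819: Wednesday (−2)
1818: Tuesday (−1)
1817: Monday (−1)
December 15 falls on a Monday in 1817.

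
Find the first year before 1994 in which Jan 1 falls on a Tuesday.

Jan 1 advances by 2 weekdays after a leap year and by 1 after a common year.
1994: Jan 1 is Saturday.
1993: Friday
1992: Wednesday (leap)
1991: Tuesday
1991 begins on a Tuesday

1991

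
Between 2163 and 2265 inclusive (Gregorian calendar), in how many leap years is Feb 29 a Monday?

5

Leap years in 2163–2265: 25 of them.
Feb 29 weekday advances by 5 (mod 7) from one leap year to the next four years later (or differs when a century non-leap intervenes).
Leap-day weekdays: 2164:Wed 2168:Mon✓ 2172:Sat 2176:Thu 2180:Tue 2184:Sun 2188:Fri 2192:Wed 2196:Mon✓ 2204:Wed 2208:Mon✓ 2212:Sat 2216:Thu 2220:Tue 2224:Sun 2228:Fri 2232:Wed 2236:Mon✓ 2240:Sat 2244:Thu 2248:Tue 2252:Sun 2256:Fri 2260:Wed 2264:Mon✓
Monday: 2168, 2196, 2208, 2236, 2264 → 5.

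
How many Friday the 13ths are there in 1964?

Check the 13th of each month of 1964: Jan 13: Mon, Feb 13: Thu, Mar 13: Fri, Apr 13: Mon, May 13: Wed, Jun 13: Sat, Jul 13: Mon, Aug 13: Thu, Sep 13: Sun, Oct 13: Tue, Nov 13: Fri, Dec 13: Sun.
Friday occurs in March, November — 2 months.

2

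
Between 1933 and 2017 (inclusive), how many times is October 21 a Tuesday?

12

Track October 21's weekday year by year (advancing +1, or +2 across a Feb 29):
  1933: Sat  1934: Sun (+1)  1935: Mon (+1)  1936: Wed (+2)  1937: Thu (+1)
  1938: Fri (+1)  1939: Sat (+1)  1940: Mon (+2)  1941: Tue (+1) ✓  1942: Wed (+1)
  1943: Thu (+1)  1944: Sat (+2)  1945: Sun (+1)  1946: Mon (+1)  … (57 more years) …
  2004: Thu (+2)  2005: Fri (+1)  2006: Sat (+1)  2007: Sun (+1)  2008: Tue (+2) ✓
  2009: Wed (+1)  2010: Thu (+1)  2011: Fri (+1)  2012: Sun (+2)  2013: Mon (+1)
  2014: Tue (+1) ✓  2015: Wed (+1)  2016: Fri (+2)  2017: Sat (+1)
Tuesday years: 1941, 1947, 1952, 1958, 1969, 1975, 1980, 1986, 1997, 2003, 2008, 2014 — 12 in total.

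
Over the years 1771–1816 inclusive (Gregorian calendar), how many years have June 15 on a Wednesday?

Track June 15's weekday year by year (advancing +1, or +2 across a Feb 29):
  1771: Sat  1772: Mon (+2)  1773: Tue (+1)  1774: Wed (+1) ✓  1775: Thu (+1)
  1776: Sat (+2)  1777: Sun (+1)  1778: Mon (+1)  1779: Tue (+1)  1780: Thu (+2)
  1781: Fri (+1)  1782: Sat (+1)  1783: Sun (+1)  1784: Tue (+2)  … (18 more years) …
  1803: Wed (+1) ✓  1804: Fri (+2)  1805: Sat (+1)  1806: Sun (+1)  1807: Mon (+1)
  1808: Wed (+2) ✓  1809: Thu (+1)  1810: Fri (+1)  1811: Sat (+1)  1812: Mon (+2)
  1813: Tue (+1)  1814: Wed (+1) ✓  1815: Thu (+1)  1816: Sat (+2)
Wednesday years: 1774, 1785, 1791, 1796, 1803, 1808, 1814 — 7 in total.

7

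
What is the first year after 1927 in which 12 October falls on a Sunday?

1930

From one year to the next, a fixed date's weekday advances by 1, or by 2 when a Feb 29 lies between the two dates.
1927: October 12 is Wednesday.
1928: Friday (+2)
1929: Saturday (+1)
1930: Sunday (+1)
12 October falls on a Sunday in 1930.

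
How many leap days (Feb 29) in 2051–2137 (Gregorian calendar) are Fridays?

4

Leap years in 2051–2137: 21 of them.
Feb 29 weekday advances by 5 (mod 7) from one leap year to the next four years later (or differs when a century non-leap intervenes).
Leap-day weekdays: 2052:Thu 2056:Tue 2060:Sun 2064:Fri✓ 2068:Wed 2072:Mon 2076:Sat 2080:Thu 2084:Tue 2088:Sun 2092:Fri✓ 2096:Wed 2104:Fri✓ 2108:Wed 2112:Mon 2116:Sat 2120:Thu 2124:Tue 2128:Sun 2132:Fri✓ 2136:Wed
Friday: 2064, 2092, 2104, 2132 → 4.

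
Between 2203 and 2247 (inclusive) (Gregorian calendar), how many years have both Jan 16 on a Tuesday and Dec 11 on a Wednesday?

2

Check each year's weekday for Jan 16 and Dec 11:
  2203: Sun/Sun  2204: Mon/Tue  2205: Wed/Wed  2206: Thu/Thu  2207: Fri/Fri  2208: Sat/Sun  2209: Mon/Mon  2210: Tue/Tue  2211: Wed/Wed  2212: Thu/Fri  2213: Sat/Sat  2214: Sun/Sun  2215: Mon/Mon  2216: Tue/Wed ✓  …(17 more)…  2234: Thu/Thu  2235: Fri/Fri  2236: Sat/Sun  2237: Mon/Mon  2238: Tue/Tue  2239: Wed/Wed  2240: Thu/Fri  2241: Sat/Sat  2242: Sun/Sun  2243: Mon/Mon  2244: Tue/Wed ✓  2245: Thu/Thu  2246: Fri/Fri  2247: Sat/Sat
Both conditions hold in: 2216, 2244 — 2.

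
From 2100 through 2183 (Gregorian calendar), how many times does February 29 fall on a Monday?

Leap years in 2100–2183: 20 of them.
Feb 29 weekday advances by 5 (mod 7) from one leap year to the next four years later (or differs when a century non-leap intervenes).
Leap-day weekdays: 2104:Fri 2108:Wed 2112:Mon✓ 2116:Sat 2120:Thu 2124:Tue 2128:Sun 2132:Fri 2136:Wed 2140:Mon✓ 2144:Sat 2148:Thu 2152:Tue 2156:Sun 2160:Fri 2164:Wed 2168:Mon✓ 2172:Sat 2176:Thu 2180:Tue
Monday: 2112, 2140, 2168 → 3.

3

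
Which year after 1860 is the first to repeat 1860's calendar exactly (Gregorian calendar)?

1888

Two years share a calendar iff Jan 1 falls on the same weekday and both are leap or both are common. 1860: Jan 1 is Sunday, leap year.
1861: Jan 1 Tuesday, common
1862: Jan 1 Wednesday, common
1863: Jan 1 Thursday, common
1864: Jan 1 Friday, leap
1865: Jan 1 Sunday, common
1866: Jan 1 Monday, common
1867: Jan 1 Tuesday, common
1868: Jan 1 Wednesday, leap
1869: Jan 1 Friday, common
1870: Jan 1 Saturday, common
1871: Jan 1 Sunday, common
1872: Jan 1 Monday, leap
1873: Jan 1 Wednesday, common
1874: Jan 1 Thursday, common
1875: Jan 1 Friday, common
1876: Jan 1 Saturday, leap
1877: Jan 1 Monday, common
1878: Jan 1 Tuesday, common
1879: Jan 1 Wednesday, common
1880: Jan 1 Thursday, leap
1881: Jan 1 Saturday, common
1882: Jan 1 Sunday, common
1883: Jan 1 Monday, common
1884: Jan 1 Tuesday, leap
1885: Jan 1 Thursday, common
1886: Jan 1 Friday, common
1887: Jan 1 Saturday, common
1888: Jan 1 Sunday, leap
1888 matches on both conditions.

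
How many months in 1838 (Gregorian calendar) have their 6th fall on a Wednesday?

Check the 6th of each month of 1838: Jan 6: Sat, Feb 6: Tue, Mar 6: Tue, Apr 6: Fri, May 6: Sun, Jun 6: Wed, Jul 6: Fri, Aug 6: Mon, Sep 6: Thu, Oct 6: Sat, Nov 6: Tue, Dec 6: Thu.
Wednesday occurs in June — 1 month.

1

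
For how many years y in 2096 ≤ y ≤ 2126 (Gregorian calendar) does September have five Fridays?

8

September has 30 days; it has five Fridays when Friday falls among the first (month-length − 28) days — i.e. when September 1 is one of Friday/Thursday.
September 1 by year: 2096:Sat 2097:Sun 2098:Mon 2099:Tue 2100:Wed 2101:Thu✓ 2102:Fri✓ 2103:Sat 2104:Mon 2105:Tue 2106:Wed 2107:Thu✓ 2108:Sat 2109:Sun 2110:Mon 2111:Tue 2112:Thu✓ 2113:Fri✓ 2114:Sat 2115:Sun 2116:Tue 2117:Wed 2118:Thu✓ 2119:Fri✓ 2120:Sun 2121:Mon 2122:Tue 2123:Wed 2124:Fri✓ 2125:Sat 2126:Sun
Years with five Fridays: 2101, 2102, 2107, 2112, 2113, 2118, 2119, 2124 → 8.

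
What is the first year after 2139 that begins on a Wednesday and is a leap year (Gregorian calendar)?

Jan 1 advances by 2 weekdays after a leap year and by 1 after a common year.
2139: Jan 1 is Thursday.
2140: Friday (leap)
2141: Sunday
2142: Monday
2143: Tuesday
2144: Wednesday (leap)
2144 begins on a Wednesday and is a leap year.

2144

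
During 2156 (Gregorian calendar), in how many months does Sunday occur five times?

A month of length L has five Sundays iff its first Sunday is on day ≤ L−28 (so day 1–3 in a 31-day month, 1–2 in a 30-day month, day 1 in a leap February).
Checking each month of 2156: Jan starts Thu (31d); Feb starts Sun (29d) ✓; Mar starts Mon (31d); Apr starts Thu (30d); May starts Sat (31d) ✓; Jun starts Tue (30d); Jul starts Thu (31d); Aug starts Sun (31d) ✓; Sep starts Wed (30d); Oct starts Fri (31d) ✓; Nov starts Mon (30d); Dec starts Wed (31d).
Five-Sunday months: February, May, August, October → 4.

4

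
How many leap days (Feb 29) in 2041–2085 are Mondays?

2

Leap years in 2041–2085: 11 of them.
Feb 29 weekday advances by 5 (mod 7) from one leap year to the next four years later (or differs when a century non-leap intervenes).
Leap-day weekdays: 2044:Mon✓ 2048:Sat 2052:Thu 2056:Tue 2060:Sun 2064:Fri 2068:Wed 2072:Mon✓ 2076:Sat 2080:Thu 2084:Tue
Monday: 2044, 2072 → 2.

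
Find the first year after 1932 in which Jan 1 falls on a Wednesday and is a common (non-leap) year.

1941

Jan 1 advances by 2 weekdays after a leap year and by 1 after a common year.
1932: Jan 1 is Friday (leap).
1933: Sunday
1934: Monday
1935: Tuesday
1936: Wednesday (leap)
1937: Friday
1938: Saturday
1939: Sunday
1940: Monday (leap)
1941: Wednesday
1941 begins on a Wednesday and is a common year.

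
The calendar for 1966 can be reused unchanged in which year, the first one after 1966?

1977

Two years share a calendar iff Jan 1 falls on the same weekday and both are leap or both are common. 1966: Jan 1 is Saturday, common year.
1967: Jan 1 Sunday, common
1968: Jan 1 Monday, leap
1969: Jan 1 Wednesday, common
1970: Jan 1 Thursday, common
1971: Jan 1 Friday, common
1972: Jan 1 Saturday, leap
1973: Jan 1 Monday, common
1974: Jan 1 Tuesday, common
1975: Jan 1 Wednesday, common
1976: Jan 1 Thursday, leap
1977: Jan 1 Saturday, common
1977 matches on both conditions.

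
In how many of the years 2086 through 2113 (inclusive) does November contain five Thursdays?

November has 30 days; it has five Thursdays when Thursday falls among the first (month-length − 28) days — i.e. when November 1 is one of Thursday/Wednesday.
November 1 by year: 2086:Fri 2087:Sat 2088:Mon 2089:Tue 2090:Wed✓ 2091:Thu✓ 2092:Sat 2093:Sun 2094:Mon 2095:Tue 2096:Thu✓ 2097:Fri 2098:Sat 2099:Sun 2100:Mon 2101:Tue 2102:Wed✓ 2103:Thu✓ 2104:Sat 2105:Sun 2106:Mon 2107:Tue 2108:Thu✓ 2109:Fri 2110:Sat 2111:Sun 2112:Tue 2113:Wed✓
Years with five Thursdays: 2090, 2091, 2096, 2102, 2103, 2108, 2113 → 7.

7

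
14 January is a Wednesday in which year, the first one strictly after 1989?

1998

From one year to the next, a fixed date's weekday advances by 1, or by 2 when a Feb 29 lies between the two dates.
1989: January 14 is Saturday.
1990: Sunday (+1)
1991: Monday (+1)
1992: Tuesday (+1)
1993: Thursday (+2)
1994: Friday (+1)
1995: Saturday (+1)
1996: Sunday (+1)
1997: Tuesday (+2)
1998: Wednesday (+1)
14 January falls on a Wednesday in 1998.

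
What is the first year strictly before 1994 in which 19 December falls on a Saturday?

1992

From one year to the next, a fixed date's weekday advances by 1, or by 2 when a Feb 29 lies between the two dates.
1994: December 19 is Monday.
1993: Sunday (−1)
1992: Saturday (−1)
19 December falls on a Saturday in 1992.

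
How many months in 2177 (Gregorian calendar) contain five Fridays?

A month of length L has five Fridays iff its first Friday is on day ≤ L−28 (so day 1–3 in a 31-day month, 1–2 in a 30-day month, day 1 in a leap February).
Checking each month of 2177: Jan starts Wed (31d) ✓; Feb starts Sat (28d); Mar starts Sat (31d); Apr starts Tue (30d); May starts Thu (31d) ✓; Jun starts Sun (30d); Jul starts Tue (31d); Aug starts Fri (31d) ✓; Sep starts Mon (30d); Oct starts Wed (31d) ✓; Nov starts Sat (30d); Dec starts Mon (31d).
Five-Friday months: January, May, August, October → 4.

4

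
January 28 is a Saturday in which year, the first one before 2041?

From one year to the next, a fixed date's weekday advances by 1, or by 2 when a Feb 29 lies between the two dates.
2041: January 28 is Monday.
2040: Saturday (−2)
January 28 falls on a Saturday in 2040.

2040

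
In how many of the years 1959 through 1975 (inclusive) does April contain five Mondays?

5

April has 30 days; it has five Mondays when Monday falls among the first (month-length − 28) days — i.e. when April 1 is one of Monday/Sunday.
April 1 by year: 1959:Wed 1960:Fri 1961:Sat 1962:Sun✓ 1963:Mon✓ 1964:Wed 1965:Thu 1966:Fri 1967:Sat 1968:Mon✓ 1969:Tue 1970:Wed 1971:Thu 1972:Sat 1973:Sun✓ 1974:Mon✓ 1975:Tue
Years with five Mondays: 1962, 1963, 1968, 1973, 1974 → 5.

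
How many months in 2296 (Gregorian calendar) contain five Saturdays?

A month of length L has five Saturdays iff its first Saturday is on day ≤ L−28 (so day 1–3 in a 31-day month, 1–2 in a 30-day month, day 1 in a leap February).
Checking each month of 2296: Jan starts Wed (31d); Feb starts Sat (29d) ✓; Mar starts Sun (31d); Apr starts Wed (30d); May starts Fri (31d) ✓; Jun starts Mon (30d); Jul starts Wed (31d); Aug starts Sat (31d) ✓; Sep starts Tue (30d); Oct starts Thu (31d) ✓; Nov starts Sun (30d); Dec starts Tue (31d).
Five-Saturday months: February, May, August, October → 4.

4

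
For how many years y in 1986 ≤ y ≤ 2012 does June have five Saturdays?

June has 30 days; it has five Saturdays when Saturday falls among the first (month-length − 28) days — i.e. when June 1 is one of Saturday/Friday.
June 1 by year: 1986:Sun 1987:Mon 1988:Wed 1989:Thu 1990:Fri✓ 1991:Sat✓ 1992:Mon 1993:Tue 1994:Wed 1995:Thu 1996:Sat✓ 1997:Sun 1998:Mon 1999:Tue 2000:Thu 2001:Fri✓ 2002:Sat✓ 2003:Sun 2004:Tue 2005:Wed 2006:Thu 2007:Fri✓ 2008:Sun 2009:Mon 2010:Tue 2011:Wed 2012:Fri✓
Years with five Saturdays: 1990, 1991, 1996, 2001, 2002, 2007, 2012 → 7.

7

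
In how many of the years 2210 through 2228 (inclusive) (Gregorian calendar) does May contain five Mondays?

8

May has 31 days; it has five Mondays when Monday falls among the first (month-length − 28) days — i.e. when May 1 is one of Monday/Sunday/Saturday.
May 1 by year: 2210:Tue 2211:Wed 2212:Fri 2213:Sat✓ 2214:Sun✓ 2215:Mon✓ 2216:Wed 2217:Thu 2218:Fri 2219:Sat✓ 2220:Mon✓ 2221:Tue 2222:Wed 2223:Thu 2224:Sat✓ 2225:Sun✓ 2226:Mon✓ 2227:Tue 2228:Thu
Years with five Mondays: 2213, 2214, 2215, 2219, 2220, 2224, 2225, 2226 → 8.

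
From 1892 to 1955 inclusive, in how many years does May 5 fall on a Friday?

Track May 5's weekday year by year (advancing +1, or +2 across a Feb 29):
  1892: Thu  1893: Fri (+1) ✓  1894: Sat (+1)  1895: Sun (+1)  1896: Tue (+2)
  1897: Wed (+1)  1898: Thu (+1)  1899: Fri (+1) ✓  1900: Sat (+1)  1901: Sun (+1)
  1902: Mon (+1)  1903: Tue (+1)  1904: Thu (+2)  1905: Fri (+1) ✓  … (36 more years) …
  1942: Tue (+1)  1943: Wed (+1)  1944: Fri (+2) ✓  1945: Sat (+1)  1946: Sun (+1)
  1947: Mon (+1)  1948: Wed (+2)  1949: Thu (+1)  1950: Fri (+1) ✓  1951: Sat (+1)
  1952: Mon (+2)  1953: Tue (+1)  1954: Wed (+1)  1955: Thu (+1)
Friday years: 1893, 1899, 1905, 1911, 1916, 1922, 1933, 1939, 1944, 1950 — 10 in total.

10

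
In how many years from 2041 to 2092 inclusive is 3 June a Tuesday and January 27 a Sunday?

Check each year's weekday for 3 June and January 27:
  2041: Mon/Sun  2042: Tue/Mon  2043: Wed/Tue  2044: Fri/Wed  2045: Sat/Fri  2046: Sun/Sat  2047: Mon/Sun  2048: Wed/Mon  2049: Thu/Wed  2050: Fri/Thu  2051: Sat/Fri  2052: Mon/Sat  2053: Tue/Mon  2054: Wed/Tue  …(24 more)…  2079: Sat/Fri  2080: Mon/Sat  2081: Tue/Mon  2082: Wed/Tue  2083: Thu/Wed  2084: Sat/Thu  2085: Sun/Sat  2086: Mon/Sun  2087: Tue/Mon  2088: Thu/Tue  2089: Fri/Thu  2090: Sat/Fri  2091: Sun/Sat  2092: Tue/Sun ✓
Both conditions hold in: 2064, 2092 — 2.

2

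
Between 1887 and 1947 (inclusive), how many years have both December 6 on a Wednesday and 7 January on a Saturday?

7

Check each year's weekday for December 6 and 7 January:
  1887: Tue/Fri  1888: Thu/Sat  1889: Fri/Mon  1890: Sat/Tue  1891: Sun/Wed  1892: Tue/Thu  1893: Wed/Sat ✓  1894: Thu/Sun  1895: Fri/Mon  1896: Sun/Tue  1897: Mon/Thu  1898: Tue/Fri  1899: Wed/Sat ✓  1900: Thu/Sun  …(33 more)…  1934: Thu/Sun  1935: Fri/Mon  1936: Sun/Tue  1937: Mon/Thu  1938: Tue/Fri  1939: Wed/Sat ✓  1940: Fri/Sun  1941: Sat/Tue  1942: Sun/Wed  1943: Mon/Thu  1944: Wed/Fri  1945: Thu/Sun  1946: Fri/Mon  1947: Sat/Tue
Both conditions hold in: 1893, 1899, 1905, 1911, 1922, 1933, 1939 — 7.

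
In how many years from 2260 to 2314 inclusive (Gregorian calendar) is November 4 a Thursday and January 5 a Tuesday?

Check each year's weekday for November 4 and January 5:
  2260: Sun/Thu  2261: Mon/Sat  2262: Tue/Sun  2263: Wed/Mon  2264: Fri/Tue  2265: Sat/Thu  2266: Sun/Fri  2267: Mon/Sat  2268: Wed/Sun  2269: Thu/Tue ✓  2270: Fri/Wed  2271: Sat/Thu  2272: Mon/Fri  2273: Tue/Sun  …(27 more)…  2301: Mon/Sat  2302: Tue/Sun  2303: Wed/Mon  2304: Fri/Tue  2305: Sat/Thu  2306: Sun/Fri  2307: Mon/Sat  2308: Wed/Sun  2309: Thu/Tue ✓  2310: Fri/Wed  2311: Sat/Thu  2312: Mon/Fri  2313: Tue/Sun  2314: Wed/Mon
Both conditions hold in: 2269, 2275, 2286, 2297, 2309 — 5.

5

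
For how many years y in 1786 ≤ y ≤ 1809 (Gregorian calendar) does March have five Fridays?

10

March has 31 days; it has five Fridays when Friday falls among the first (month-length − 28) days — i.e. when March 1 is one of Friday/Thursday/Wednesday.
March 1 by year: 1786:Wed✓ 1787:Thu✓ 1788:Sat 1789:Sun 1790:Mon 1791:Tue 1792:Thu✓ 1793:Fri✓ 1794:Sat 1795:Sun 1796:Tue 1797:Wed✓ 1798:Thu✓ 1799:Fri✓ 1800:Sat 1801:Sun 1802:Mon 1803:Tue 1804:Thu✓ 1805:Fri✓ 1806:Sat 1807:Sun 1808:Tue 1809:Wed✓
Years with five Fridays: 1786, 1787, 1792, 1793, 1797, 1798, 1799, 1804, 1805, 1809 → 10.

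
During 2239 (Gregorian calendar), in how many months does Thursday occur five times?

A month of length L has five Thursdays iff its first Thursday is on day ≤ L−28 (so day 1–3 in a 31-day month, 1–2 in a 30-day month, day 1 in a leap February).
Checking each month of 2239: Jan starts Tue (31d) ✓; Feb starts Fri (28d); Mar starts Fri (31d); Apr starts Mon (30d); May starts Wed (31d) ✓; Jun starts Sat (30d); Jul starts Mon (31d); Aug starts Thu (31d) ✓; Sep starts Sun (30d); Oct starts Tue (31d) ✓; Nov starts Fri (30d); Dec starts Sun (31d).
Five-Thursday months: January, May, August, October → 4.

4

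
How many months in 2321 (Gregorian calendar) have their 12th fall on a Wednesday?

2

Check the 12th of each month of 2321: Jan 12: Wed, Feb 12: Sat, Mar 12: Sat, Apr 12: Tue, May 12: Thu, Jun 12: Sun, Jul 12: Tue, Aug 12: Fri, Sep 12: Mon, Oct 12: Wed, Nov 12: Sat, Dec 12: Mon.
Wednesday occurs in January, October — 2 months.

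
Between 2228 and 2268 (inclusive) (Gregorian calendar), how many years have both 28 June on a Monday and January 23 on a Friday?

1

Check each year's weekday for 28 June and January 23:
  2228: Sat/Wed  2229: Sun/Fri  2230: Mon/Sat  2231: Tue/Sun  2232: Thu/Mon  2233: Fri/Wed  2234: Sat/Thu  2235: Sun/Fri  2236: Tue/Sat  2237: Wed/Mon  2238: Thu/Tue  2239: Fri/Wed  2240: Sun/Thu  2241: Mon/Sat  …(13 more)…  2255: Thu/Tue  2256: Sat/Wed  2257: Sun/Fri  2258: Mon/Sat  2259: Tue/Sun  2260: Thu/Mon  2261: Fri/Wed  2262: Sat/Thu  2263: Sun/Fri  2264: Tue/Sat  2265: Wed/Mon  2266: Thu/Tue  2267: Fri/Wed  2268: Sun/Thu
Both conditions hold in: 2252 — 1.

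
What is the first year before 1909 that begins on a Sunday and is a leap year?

1888

Jan 1 advances by 2 weekdays after a leap year and by 1 after a common year.
1909: Jan 1 is Friday.
1908: Wednesday (leap)
1907: Tuesday
1906: Monday
1905: Sunday
1904: Friday (leap)
1903: Thursday
1902: Wednesday
1901: Tuesday
1900: Monday
1899: Sunday
1898: Saturday
1897: Friday
1896: Wednesday (leap)
1895: Tuesday
1894: Monday
1893: Sunday
1892: Friday (leap)
1891: Thursday
1890: Wednesday
1889: Tuesday
1888: Sunday (leap)
1888 begins on a Sunday and is a leap year.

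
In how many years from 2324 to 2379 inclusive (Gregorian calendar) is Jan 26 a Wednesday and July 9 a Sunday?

2

Check each year's weekday for Jan 26 and July 9:
  2324: Sat/Wed  2325: Mon/Thu  2326: Tue/Fri  2327: Wed/Sat  2328: Thu/Mon  2329: Sat/Tue  2330: Sun/Wed  2331: Mon/Thu  2332: Tue/Sat  2333: Thu/Sun  2334: Fri/Mon  2335: Sat/Tue  2336: Sun/Thu  2337: Tue/Fri  …(28 more)…  2366: Wed/Sat  2367: Thu/Sun  2368: Fri/Tue  2369: Sun/Wed  2370: Mon/Thu  2371: Tue/Fri  2372: Wed/Sun ✓  2373: Fri/Mon  2374: Sat/Tue  2375: Sun/Wed  2376: Mon/Fri  2377: Wed/Sat  2378: Thu/Sun  2379: Fri/Mon
Both conditions hold in: 2344, 2372 — 2.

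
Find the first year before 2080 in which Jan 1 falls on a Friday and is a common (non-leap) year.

2077

Jan 1 advances by 2 weekdays after a leap year and by 1 after a common year.
2080: Jan 1 is Monday (leap).
2079: Sunday
2078: Saturday
2077: Friday
2077 begins on a Friday and is a common year.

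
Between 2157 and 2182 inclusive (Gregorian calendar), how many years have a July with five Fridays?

July has 31 days; it has five Fridays when Friday falls among the first (month-length − 28) days — i.e. when July 1 is one of Friday/Thursday/Wednesday.
July 1 by year: 2157:Fri✓ 2158:Sat 2159:Sun 2160:Tue 2161:Wed✓ 2162:Thu✓ 2163:Fri✓ 2164:Sun 2165:Mon 2166:Tue 2167:Wed✓ 2168:Fri✓ 2169:Sat 2170:Sun 2171:Mon 2172:Wed✓ 2173:Thu✓ 2174:Fri✓ 2175:Sat 2176:Mon 2177:Tue 2178:Wed✓ 2179:Thu✓ 2180:Sat 2181:Sun 2182:Mon
Years with five Fridays: 2157, 2161, 2162, 2163, 2167, 2168, 2172, 2173, 2174, 2178, 2179 → 11.

11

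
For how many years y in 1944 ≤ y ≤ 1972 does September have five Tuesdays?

8

September has 30 days; it has five Tuesdays when Tuesday falls among the first (month-length − 28) days — i.e. when September 1 is one of Tuesday/Monday.
September 1 by year: 1944:Fri 1945:Sat 1946:Sun 1947:Mon✓ 1948:Wed 1949:Thu 1950:Fri 1951:Sat 1952:Mon✓ 1953:Tue✓ 1954:Wed 1955:Thu 1956:Sat 1957:Sun 1958:Mon✓ 1959:Tue✓ 1960:Thu 1961:Fri 1962:Sat 1963:Sun 1964:Tue✓ 1965:Wed 1966:Thu 1967:Fri 1968:Sun 1969:Mon✓ 1970:Tue✓ 1971:Wed 1972:Fri
Years with five Tuesdays: 1947, 1952, 1953, 1958, 1959, 1964, 1969, 1970 → 8.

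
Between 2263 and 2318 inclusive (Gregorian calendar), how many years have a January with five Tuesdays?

January has 31 days; it has five Tuesdays when Tuesday falls among the first (month-length − 28) days — i.e. when January 1 is one of Tuesday/Monday/Sunday.
January 1 by year: 2263:Thu 2264:Fri 2265:Sun✓ 2266:Mon✓ 2267:Tue✓ 2268:Wed 2269:Fri 2270:Sat 2271:Sun✓ 2272:Mon✓ 2273:Wed 2274:Thu 2275:Fri 2276:Sat 2277:Mon✓ …(26 more)… 2304:Fri 2305:Sun✓ 2306:Mon✓ 2307:Tue✓ 2308:Wed 2309:Fri 2310:Sat 2311:Sun✓ 2312:Mon✓ 2313:Wed 2314:Thu 2315:Fri 2316:Sat 2317:Mon✓ 2318:Tue✓
Years with five Tuesdays: 2265, 2266, 2267, 2271, 2272, 2277, 2278, 2282, 2283, 2284, 2288, 2289, 2293, 2294, 2295, 2299, 2300, 2301, 2305, 2306, 2307, 2311, 2312, 2317, 2318 → 25.

25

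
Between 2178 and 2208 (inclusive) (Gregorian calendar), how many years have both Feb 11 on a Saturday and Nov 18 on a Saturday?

Check each year's weekday for Feb 11 and Nov 18:
  2178: Wed/Wed  2179: Thu/Thu  2180: Fri/Sat  2181: Sun/Sun  2182: Mon/Mon  2183: Tue/Tue  2184: Wed/Thu  2185: Fri/Fri  2186: Sat/Sat ✓  2187: Sun/Sun  2188: Mon/Tue  2189: Wed/Wed  2190: Thu/Thu  2191: Fri/Fri  …(3 more)…  2195: Wed/Wed  2196: Thu/Fri  2197: Sat/Sat ✓  2198: Sun/Sun  2199: Mon/Mon  2200: Tue/Tue  2201: Wed/Wed  2202: Thu/Thu  2203: Fri/Fri  2204: Sat/Sun  2205: Mon/Mon  2206: Tue/Tue  2207: Wed/Wed  2208: Thu/Fri
Both conditions hold in: 2186, 2197 — 2.

2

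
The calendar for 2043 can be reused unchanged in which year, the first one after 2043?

Two years share a calendar iff Jan 1 falls on the same weekday and both are leap or both are common. 2043: Jan 1 is Thursday, common year.
2044: Jan 1 Friday, leap
2045: Jan 1 Sunday, common
2046: Jan 1 Monday, common
2047: Jan 1 Tuesday, common
2048: Jan 1 Wednesday, leap
2049: Jan 1 Friday, common
2050: Jan 1 Saturday, common
2051: Jan 1 Sunday, common
2052: Jan 1 Monday, leap
2053: Jan 1 Wednesday, common
2054: Jan 1 Thursday, common
2054 matches on both conditions.

2054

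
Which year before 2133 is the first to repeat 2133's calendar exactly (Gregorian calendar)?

Two years share a calendar iff Jan 1 falls on the same weekday and both are leap or both are common. 2133: Jan 1 is Thursday, common year.
2132: Jan 1 Tuesday, leap
2131: Jan 1 Monday, common
2130: Jan 1 Sunday, common
2129: Jan 1 Saturday, common
2128: Jan 1 Thursday, leap
2127: Jan 1 Wednesday, common
2126: Jan 1 Tuesday, common
2125: Jan 1 Monday, common
2124: Jan 1 Saturday, leap
2123: Jan 1 Friday, common
2122: Jan 1 Thursday, common
2122 matches on both conditions.

2122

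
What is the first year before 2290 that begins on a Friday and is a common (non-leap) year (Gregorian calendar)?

2286

Jan 1 advances by 2 weekdays after a leap year and by 1 after a common year.
2290: Jan 1 is Wednesday.
2289: Tuesday
2288: Sunday (leap)
2287: Saturday
2286: Friday
2286 begins on a Friday and is a common year.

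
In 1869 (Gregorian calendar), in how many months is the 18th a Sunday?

Check the 18th of each month of 1869: Jan 18: Mon, Feb 18: Thu, Mar 18: Thu, Apr 18: Sun, May 18: Tue, Jun 18: Fri, Jul 18: Sun, Aug 18: Wed, Sep 18: Sat, Oct 18: Mon, Nov 18: Thu, Dec 18: Sat.
Sunday occurs in April, July — 2 months.

2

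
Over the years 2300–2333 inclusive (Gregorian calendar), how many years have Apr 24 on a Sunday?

5

Track Apr 24's weekday year by year (advancing +1, or +2 across a Feb 29):
  2300: Tue  2301: Wed (+1)  2302: Thu (+1)  2303: Fri (+1)  2304: Sun (+2) ✓
  2305: Mon (+1)  2306: Tue (+1)  2307: Wed (+1)  2308: Fri (+2)  2309: Sat (+1)
  2310: Sun (+1) ✓  2311: Mon (+1)  2312: Wed (+2)  2313: Thu (+1)  … (6 more years) …
  2320: Sat (+2)  2321: Sun (+1) ✓  2322: Mon (+1)  2323: Tue (+1)  2324: Thu (+2)
  2325: Fri (+1)  2326: Sat (+1)  2327: Sun (+1) ✓  2328: Tue (+2)  2329: Wed (+1)
  2330: Thu (+1)  2331: Fri (+1)  2332: Sun (+2) ✓  2333: Mon (+1)
Sunday years: 2304, 2310, 2321, 2327, 2332 — 5 in total.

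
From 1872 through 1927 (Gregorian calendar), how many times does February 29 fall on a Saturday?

2

Leap years in 1872–1927: 13 of them.
Feb 29 weekday advances by 5 (mod 7) from one leap year to the next four years later (or differs when a century non-leap intervenes).
Leap-day weekdays: 1872:Thu 1876:Tue 1880:Sun 1884:Fri 1888:Wed 1892:Mon 1896:Sat✓ 1904:Mon 1908:Sat✓ 1912:Thu 1916:Tue 1920:Sun 1924:Fri
Saturday: 1896, 1908 → 2.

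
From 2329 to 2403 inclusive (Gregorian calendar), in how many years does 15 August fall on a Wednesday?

Track 15 August's weekday year by year (advancing +1, or +2 across a Feb 29):
  2329: Thu  2330: Fri (+1)  2331: Sat (+1)  2332: Mon (+2)  2333: Tue (+1)
  2334: Wed (+1) ✓  2335: Thu (+1)  2336: Sat (+2)  2337: Sun (+1)  2338: Mon (+1)
  2339: Tue (+1)  2340: Thu (+2)  2341: Fri (+1)  2342: Sat (+1)  … (47 more years) …
  2390: Wed (+1) ✓  2391: Thu (+1)  2392: Sat (+2)  2393: Sun (+1)  2394: Mon (+1)
  2395: Tue (+1)  2396: Thu (+2)  2397: Fri (+1)  2398: Sat (+1)  2399: Sun (+1)
  2400: Tue (+2)  2401: Wed (+1) ✓  2402: Thu (+1)  2403: Fri (+1)
Wednesday years: 2334, 2345, 2351, 2356, 2362, 2373, 2379, 2384, 2390, 2401 — 10 in total.

10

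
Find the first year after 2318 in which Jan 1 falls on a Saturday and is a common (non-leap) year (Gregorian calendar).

2321

Jan 1 advances by 2 weekdays after a leap year and by 1 after a common year.
2318: Jan 1 is Tuesday.
2319: Wednesday
2320: Thursday (leap)
2321: Saturday
2321 begins on a Saturday and is a common year.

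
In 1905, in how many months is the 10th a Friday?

Check the 10th of each month of 1905: Jan 10: Tue, Feb 10: Fri, Mar 10: Fri, Apr 10: Mon, May 10: Wed, Jun 10: Sat, Jul 10: Mon, Aug 10: Thu, Sep 10: Sun, Oct 10: Tue, Nov 10: Fri, Dec 10: Sun.
Friday occurs in February, March, November — 3 months.

3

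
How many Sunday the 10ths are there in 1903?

Check the 10th of each month of 1903: Jan 10: Sat, Feb 10: Tue, Mar 10: Tue, Apr 10: Fri, May 10: Sun, Jun 10: Wed, Jul 10: Fri, Aug 10: Mon, Sep 10: Thu, Oct 10: Sat, Nov 10: Tue, Dec 10: Thu.
Sunday occurs in May — 1 month.

1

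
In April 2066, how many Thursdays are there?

5

April 2066 has 30 days and begins on Thursday.
The first Thursday is April 1.
Thursdays fall on 1, 8, 15, 22, 29 — that's 5.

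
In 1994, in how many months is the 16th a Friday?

2

Check the 16th of each month of 1994: Jan 16: Sun, Feb 16: Wed, Mar 16: Wed, Apr 16: Sat, May 16: Mon, Jun 16: Thu, Jul 16: Sat, Aug 16: Tue, Sep 16: Fri, Oct 16: Sun, Nov 16: Wed, Dec 16: Fri.
Friday occurs in September, December — 2 months.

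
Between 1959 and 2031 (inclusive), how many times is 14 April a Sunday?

Track 14 April's weekday year by year (advancing +1, or +2 across a Feb 29):
  1959: Tue  1960: Thu (+2)  1961: Fri (+1)  1962: Sat (+1)  1963: Sun (+1) ✓
  1964: Tue (+2)  1965: Wed (+1)  1966: Thu (+1)  1967: Fri (+1)  1968: Sun (+2) ✓
  1969: Mon (+1)  1970: Tue (+1)  1971: Wed (+1)  1972: Fri (+2)  … (45 more years) …
  2018: Sat (+1)  2019: Sun (+1) ✓  2020: Tue (+2)  2021: Wed (+1)  2022: Thu (+1)
  2023: Fri (+1)  2024: Sun (+2) ✓  2025: Mon (+1)  2026: Tue (+1)  2027: Wed (+1)
  2028: Fri (+2)  2029: Sat (+1)  2030: Sun (+1) ✓  2031: Mon (+1)
Sunday years: 1963, 1968, 1974, 1985, 1991, 1996, 2002, 2013, 2019, 2024, 2030 — 11 in total.

11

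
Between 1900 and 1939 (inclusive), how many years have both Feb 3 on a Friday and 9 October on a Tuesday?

Check each year's weekday for Feb 3 and 9 October:
  1900: Sat/Tue  1901: Sun/Wed  1902: Mon/Thu  1903: Tue/Fri  1904: Wed/Sun  1905: Fri/Mon  1906: Sat/Tue  1907: Sun/Wed  1908: Mon/Fri  1909: Wed/Sat  1910: Thu/Sun  1911: Fri/Mon  1912: Sat/Wed  1913: Mon/Thu  …(12 more)…  1926: Wed/Sat  1927: Thu/Sun  1928: Fri/Tue ✓  1929: Sun/Wed  1930: Mon/Thu  1931: Tue/Fri  1932: Wed/Sun  1933: Fri/Mon  1934: Sat/Tue  1935: Sun/Wed  1936: Mon/Fri  1937: Wed/Sat  1938: Thu/Sun  1939: Fri/Mon
Both conditions hold in: 1928 — 1.

1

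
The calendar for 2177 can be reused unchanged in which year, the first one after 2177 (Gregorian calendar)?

2183

Two years share a calendar iff Jan 1 falls on the same weekday and both are leap or both are common. 2177: Jan 1 is Wednesday, common year.
2178: Jan 1 Thursday, common
2179: Jan 1 Friday, common
2180: Jan 1 Saturday, leap
2181: Jan 1 Monday, common
2182: Jan 1 Tuesday, common
2183: Jan 1 Wednesday, common
2183 matches on both conditions.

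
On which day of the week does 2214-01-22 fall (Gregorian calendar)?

January 1, 2214 is a Saturday.
January 22 is day 22 of the year, i.e. 21 days after Jan 1.
21 mod 7 = 0, so advance 0 weekdays from Saturday: Saturday.

Saturday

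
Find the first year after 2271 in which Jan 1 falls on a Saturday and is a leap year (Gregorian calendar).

Jan 1 advances by 2 weekdays after a leap year and by 1 after a common year.
2271: Jan 1 is Sunday.
2272: Monday (leap)
2273: Wednesday
2274: Thursday
2275: Friday
2276: Saturday (leap)
2276 begins on a Saturday and is a leap year.

2276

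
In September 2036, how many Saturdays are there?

4

September 2036 has 30 days and begins on Monday.
The first Saturday is September 6.
Saturdays fall on 6, 13, 20, 27 — that's 4.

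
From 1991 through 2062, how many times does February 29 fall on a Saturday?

Leap years in 1991–2062: 18 of them.
Feb 29 weekday advances by 5 (mod 7) from one leap year to the next four years later (or differs when a century non-leap intervenes).
Leap-day weekdays: 1992:Sat✓ 1996:Thu 2000:Tue 2004:Sun 2008:Fri 2012:Wed 2016:Mon 2020:Sat✓ 2024:Thu 2028:Tue 2032:Sun 2036:Fri 2040:Wed 2044:Mon 2048:Sat✓ 2052:Thu 2056:Tue 2060:Sun
Saturday: 1992, 2020, 2048 → 3.

3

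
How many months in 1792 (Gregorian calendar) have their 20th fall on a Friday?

3

Check the 20th of each month of 1792: Jan 20: Fri, Feb 20: Mon, Mar 20: Tue, Apr 20: Fri, May 20: Sun, Jun 20: Wed, Jul 20: Fri, Aug 20: Mon, Sep 20: Thu, Oct 20: Sat, Nov 20: Tue, Dec 20: Thu.
Friday occurs in January, April, July — 3 months.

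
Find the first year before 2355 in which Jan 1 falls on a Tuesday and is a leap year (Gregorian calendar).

2352

Jan 1 advances by 2 weekdays after a leap year and by 1 after a common year.
2355: Jan 1 is Saturday.
2354: Friday
2353: Thursday
2352: Tuesday (leap)
2352 begins on a Tuesday and is a leap year.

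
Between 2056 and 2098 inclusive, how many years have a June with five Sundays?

June has 30 days; it has five Sundays when Sunday falls among the first (month-length − 28) days — i.e. when June 1 is one of Sunday/Saturday.
June 1 by year: 2056:Thu 2057:Fri 2058:Sat✓ 2059:Sun✓ 2060:Tue 2061:Wed 2062:Thu 2063:Fri 2064:Sun✓ 2065:Mon 2066:Tue 2067:Wed 2068:Fri 2069:Sat✓ 2070:Sun✓ …(13 more)… 2084:Thu 2085:Fri 2086:Sat✓ 2087:Sun✓ 2088:Tue 2089:Wed 2090:Thu 2091:Fri 2092:Sun✓ 2093:Mon 2094:Tue 2095:Wed 2096:Fri 2097:Sat✓ 2098:Sun✓
Years with five Sundays: 2058, 2059, 2064, 2069, 2070, 2075, 2080, 2081, 2086, 2087, 2092, 2097, 2098 → 13.

13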